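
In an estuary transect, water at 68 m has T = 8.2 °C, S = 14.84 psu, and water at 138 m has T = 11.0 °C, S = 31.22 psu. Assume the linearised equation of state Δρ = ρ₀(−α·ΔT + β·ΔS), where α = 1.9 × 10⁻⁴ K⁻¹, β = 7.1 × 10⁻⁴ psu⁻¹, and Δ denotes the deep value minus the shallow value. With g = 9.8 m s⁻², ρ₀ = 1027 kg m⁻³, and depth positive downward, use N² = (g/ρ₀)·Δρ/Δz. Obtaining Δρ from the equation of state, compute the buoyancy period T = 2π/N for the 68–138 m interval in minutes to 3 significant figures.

ΔT = +2.8 K, ΔS = +16.38 psu (deep − shallow).
Δρ/ρ₀ = −αΔT + βΔS = -5.32 × 10⁻⁴ + 0.0116298 = 0.0110978, so Δρ ≈ 11.40 kg m⁻³.
N² = (g/ρ₀)·Δρ/Δz = g·(Δρ/ρ₀)/Δz = 9.8 × 0.0110978 / 70 = 1.5537 × 10⁻³ s⁻².
N = √(1.5537 × 10⁻³) = 0.039417 rad s⁻¹ → T = 2π/N = 159.40 s = 2.6567 min ≈ 2.66 min.

2.66 min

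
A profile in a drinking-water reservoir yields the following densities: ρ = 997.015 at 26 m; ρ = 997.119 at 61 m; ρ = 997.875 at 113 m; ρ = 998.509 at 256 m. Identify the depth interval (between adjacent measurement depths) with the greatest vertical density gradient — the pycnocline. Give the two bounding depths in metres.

Compute the density gradient over each adjacent pair:
  26–61 m: Δρ/Δz = 0.104/35 = 3.0 × 10⁻³ kg m⁻⁴
  61–113 m: Δρ/Δz = 0.756/52 = 0.015 kg m⁻⁴
  113–256 m: Δρ/Δz = 0.634/143 = 4.4 × 10⁻³ kg m⁻⁴
The largest gradient is in the 61–113 m interval — the pycnocline.

61–113 m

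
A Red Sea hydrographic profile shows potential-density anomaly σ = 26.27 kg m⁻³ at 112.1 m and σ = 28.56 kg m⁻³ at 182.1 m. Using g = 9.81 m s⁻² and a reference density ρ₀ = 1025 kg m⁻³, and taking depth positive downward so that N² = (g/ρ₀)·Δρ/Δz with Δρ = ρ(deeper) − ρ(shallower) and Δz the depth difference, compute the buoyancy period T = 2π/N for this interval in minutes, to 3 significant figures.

5.92 min

Δρ = 1028.56 − 1026.27 = 2.29 kg m⁻³ over Δz = 182.1 − 112.1 = 70 m.
N² = (9.81/1025) × (2.29/70) = 3.1310 × 10⁻⁴ s⁻².
N = √(3.1310 × 10⁻⁴) = 0.017695 rad s⁻¹, so T = 2π/N = 355.08 s = 5.9180 min ≈ 5.92 min.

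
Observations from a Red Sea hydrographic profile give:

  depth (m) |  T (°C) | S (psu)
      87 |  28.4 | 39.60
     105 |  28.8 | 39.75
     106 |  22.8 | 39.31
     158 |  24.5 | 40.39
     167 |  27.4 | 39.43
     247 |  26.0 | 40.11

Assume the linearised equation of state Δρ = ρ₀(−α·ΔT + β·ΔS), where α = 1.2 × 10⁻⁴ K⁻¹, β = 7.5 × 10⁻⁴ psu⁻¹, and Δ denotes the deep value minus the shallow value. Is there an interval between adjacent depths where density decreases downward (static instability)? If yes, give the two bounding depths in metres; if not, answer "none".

158–167 m

Evaluate Δρ/ρ₀ = −αΔT + βΔS across each adjacent pair:
  87–105 m: −αΔT+βΔS = −(1.2 × 10⁻⁴)(+0.4)+(7.5 × 10⁻⁴)(+0.15) = 6.4 × 10⁻⁵ → stable
  105–106 m: −αΔT+βΔS = −(1.2 × 10⁻⁴)(-6.0)+(7.5 × 10⁻⁴)(-0.44) = 3.9 × 10⁻⁴ → stable
  106–158 m: −αΔT+βΔS = −(1.2 × 10⁻⁴)(+1.7)+(7.5 × 10⁻⁴)(+1.08) = 6.1 × 10⁻⁴ → stable
  158–167 m: −αΔT+βΔS = −(1.2 × 10⁻⁴)(+2.9)+(7.5 × 10⁻⁴)(-0.96) = -1.1 × 10⁻³ → UNSTABLE
  167–247 m: −αΔT+βΔS = −(1.2 × 10⁻⁴)(-1.4)+(7.5 × 10⁻⁴)(+0.68) = 6.8 × 10⁻⁴ → stable
The 158–167 m interval has Δρ < 0: lighter water underlies denser water.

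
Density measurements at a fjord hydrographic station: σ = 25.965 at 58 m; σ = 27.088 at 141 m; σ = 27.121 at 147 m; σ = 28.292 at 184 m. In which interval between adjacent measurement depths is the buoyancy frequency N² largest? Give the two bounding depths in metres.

Compute the density gradient over each adjacent pair:
  58–141 m: Δρ/Δz = 1.123/83 = 0.014 kg m⁻⁴
  141–147 m: Δρ/Δz = 0.033/6 = 5.5 × 10⁻³ kg m⁻⁴
  147–184 m: Δρ/Δz = 1.171/37 = 0.032 kg m⁻⁴
The largest gradient is in the 147–184 m interval — the pycnocline.

147–184 m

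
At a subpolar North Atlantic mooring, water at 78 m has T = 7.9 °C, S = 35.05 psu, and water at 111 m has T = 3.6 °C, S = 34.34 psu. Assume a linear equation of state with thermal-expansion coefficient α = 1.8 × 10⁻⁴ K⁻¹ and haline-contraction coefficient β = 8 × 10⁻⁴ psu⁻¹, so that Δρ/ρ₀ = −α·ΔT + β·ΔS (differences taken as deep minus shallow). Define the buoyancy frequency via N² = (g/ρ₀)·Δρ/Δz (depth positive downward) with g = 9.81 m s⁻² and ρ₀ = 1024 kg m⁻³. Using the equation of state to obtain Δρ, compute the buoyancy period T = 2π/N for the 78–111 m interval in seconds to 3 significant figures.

803 s

ΔT = -4.3 K, ΔS = -0.71 psu (deep − shallow).
Δρ/ρ₀ = −αΔT + βΔS = 7.74 × 10⁻⁴ − 5.68 × 10⁻⁴ = 2.06 × 10⁻⁴, so Δρ ≈ 0.2109 kg m⁻³.
N² = (g/ρ₀)·Δρ/Δz = g·(Δρ/ρ₀)/Δz = 9.81 × 2.06 × 10⁻⁴ / 33 = 6.1238 × 10⁻⁵ s⁻².
N = √(6.1238 × 10⁻⁵) = 7.8255 × 10⁻³ rad s⁻¹ → T = 2π/N = 802.91 s ≈ 803 s.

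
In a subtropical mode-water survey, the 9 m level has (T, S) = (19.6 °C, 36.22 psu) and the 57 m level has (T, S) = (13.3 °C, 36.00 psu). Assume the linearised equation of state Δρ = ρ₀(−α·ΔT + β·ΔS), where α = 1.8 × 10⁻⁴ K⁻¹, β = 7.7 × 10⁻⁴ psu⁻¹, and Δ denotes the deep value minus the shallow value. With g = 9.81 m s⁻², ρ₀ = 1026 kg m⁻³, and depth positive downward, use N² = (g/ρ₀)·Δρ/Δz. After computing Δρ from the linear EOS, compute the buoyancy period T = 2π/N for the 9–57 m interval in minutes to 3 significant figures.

7.46 min

ΔT = -6.3 K, ΔS = -0.22 psu (deep − shallow).
Δρ/ρ₀ = −αΔT + βΔS = 1.134 × 10⁻³ − 1.694 × 10⁻⁴ = 9.646 × 10⁻⁴, so Δρ ≈ 0.9897 kg m⁻³.
N² = (g/ρ₀)·Δρ/Δz = g·(Δρ/ρ₀)/Δz = 9.81 × 9.646 × 10⁻⁴ / 48 = 1.9714 × 10⁻⁴ s⁻².
N = √(1.9714 × 10⁻⁴) = 0.014041 rad s⁻¹ → T = 2π/N = 447.49 s = 7.4582 min ≈ 7.46 min.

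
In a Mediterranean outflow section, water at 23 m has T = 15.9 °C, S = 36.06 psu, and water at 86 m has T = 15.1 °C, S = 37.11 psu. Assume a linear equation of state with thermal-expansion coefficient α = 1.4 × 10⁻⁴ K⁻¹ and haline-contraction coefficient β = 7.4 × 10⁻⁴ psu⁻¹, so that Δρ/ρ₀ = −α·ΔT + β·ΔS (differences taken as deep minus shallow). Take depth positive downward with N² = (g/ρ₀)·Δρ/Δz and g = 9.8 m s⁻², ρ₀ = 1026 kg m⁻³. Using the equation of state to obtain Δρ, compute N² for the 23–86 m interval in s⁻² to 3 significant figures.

ΔT = -0.8 K, ΔS = +1.05 psu (deep − shallow).
Δρ/ρ₀ = −αΔT + βΔS = 1.12 × 10⁻⁴ + 7.77 × 10⁻⁴ = 8.89 × 10⁻⁴, so Δρ ≈ 0.9121 kg m⁻³.
N² = (g/ρ₀)·Δρ/Δz = g·(Δρ/ρ₀)/Δz = 9.8 × 8.89 × 10⁻⁴ / 63 = 1.3829 × 10⁻⁴ s⁻² ≈ 1.38 × 10⁻⁴ s⁻².

1.38 × 10⁻⁴ s⁻²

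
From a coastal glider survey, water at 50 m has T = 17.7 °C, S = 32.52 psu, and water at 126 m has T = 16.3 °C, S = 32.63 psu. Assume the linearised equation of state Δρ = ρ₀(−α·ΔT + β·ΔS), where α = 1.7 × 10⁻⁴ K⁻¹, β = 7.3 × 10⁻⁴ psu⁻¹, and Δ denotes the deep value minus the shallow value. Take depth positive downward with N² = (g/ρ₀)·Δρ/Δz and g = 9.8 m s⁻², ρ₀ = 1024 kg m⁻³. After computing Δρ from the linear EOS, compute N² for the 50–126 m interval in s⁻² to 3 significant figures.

ΔT = -1.4 K, ΔS = +0.11 psu (deep − shallow).
Δρ/ρ₀ = −αΔT + βΔS = 2.38 × 10⁻⁴ + 8.03 × 10⁻⁵ = 3.183 × 10⁻⁴, so Δρ ≈ 0.3259 kg m⁻³.
N² = (g/ρ₀)·Δρ/Δz = g·(Δρ/ρ₀)/Δz = 9.8 × 3.183 × 10⁻⁴ / 76 = 4.1044 × 10⁻⁵ s⁻² ≈ 4.10 × 10⁻⁵ s⁻².

4.10 × 10⁻⁵ s⁻²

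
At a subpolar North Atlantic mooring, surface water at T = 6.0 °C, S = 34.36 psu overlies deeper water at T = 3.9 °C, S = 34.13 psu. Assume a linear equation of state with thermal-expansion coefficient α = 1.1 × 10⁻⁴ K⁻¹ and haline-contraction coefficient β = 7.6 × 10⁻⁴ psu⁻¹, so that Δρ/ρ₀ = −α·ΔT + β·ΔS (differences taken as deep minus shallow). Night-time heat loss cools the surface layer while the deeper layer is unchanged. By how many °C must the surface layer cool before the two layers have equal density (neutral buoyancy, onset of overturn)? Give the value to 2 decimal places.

0.51 °C

Neutral buoyancy requires Δρ = 0, i.e. −α(T_deep − T_surf′) + β(S_deep − S_surf) = 0.
T_surf′ = T_deep − (β/α)·ΔS = 3.9 − (7.6 × 10⁻⁴/1.1 × 10⁻⁴)·(-0.23) = 5.4891 °C.
Cooling required: 6.0 − (5.4891) = 0.5109 °C.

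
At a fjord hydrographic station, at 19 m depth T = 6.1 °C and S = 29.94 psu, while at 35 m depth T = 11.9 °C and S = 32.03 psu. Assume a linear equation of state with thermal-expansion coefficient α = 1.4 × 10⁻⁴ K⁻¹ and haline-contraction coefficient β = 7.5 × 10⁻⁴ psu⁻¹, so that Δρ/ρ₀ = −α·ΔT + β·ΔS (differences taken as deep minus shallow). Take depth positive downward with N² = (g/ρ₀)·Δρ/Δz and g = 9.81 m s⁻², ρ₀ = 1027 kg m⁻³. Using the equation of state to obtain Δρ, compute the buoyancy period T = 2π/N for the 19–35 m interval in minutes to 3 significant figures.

4.87 min

ΔT = +5.8 K, ΔS = +2.09 psu (deep − shallow).
Δρ/ρ₀ = −αΔT + βΔS = -8.12 × 10⁻⁴ + 1.5675 × 10⁻³ = 7.555 × 10⁻⁴, so Δρ ≈ 0.7759 kg m⁻³.
N² = (g/ρ₀)·Δρ/Δz = g·(Δρ/ρ₀)/Δz = 9.81 × 7.555 × 10⁻⁴ / 16 = 4.6322 × 10⁻⁴ s⁻².
N = √(4.6322 × 10⁻⁴) = 0.021523 rad s⁻¹ → T = 2π/N = 291.93 s = 4.8655 min ≈ 4.87 min.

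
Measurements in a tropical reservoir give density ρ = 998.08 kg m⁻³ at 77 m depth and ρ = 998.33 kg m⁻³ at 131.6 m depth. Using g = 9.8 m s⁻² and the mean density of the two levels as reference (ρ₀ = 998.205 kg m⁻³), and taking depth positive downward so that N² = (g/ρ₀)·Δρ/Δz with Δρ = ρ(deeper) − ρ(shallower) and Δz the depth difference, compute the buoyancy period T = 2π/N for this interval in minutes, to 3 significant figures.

Δρ = 998.33 − 998.08 = 0.25 kg m⁻³ over Δz = 131.6 − 77 = 54.6 m.
N² = (9.8/998.205) × (0.25/54.6) = 4.4952 × 10⁻⁵ s⁻².
N = √(4.4952 × 10⁻⁵) = 6.7046 × 10⁻³ rad s⁻¹, so T = 2π/N = 937.15 s = 15.619 min ≈ 15.6 min.

15.6 min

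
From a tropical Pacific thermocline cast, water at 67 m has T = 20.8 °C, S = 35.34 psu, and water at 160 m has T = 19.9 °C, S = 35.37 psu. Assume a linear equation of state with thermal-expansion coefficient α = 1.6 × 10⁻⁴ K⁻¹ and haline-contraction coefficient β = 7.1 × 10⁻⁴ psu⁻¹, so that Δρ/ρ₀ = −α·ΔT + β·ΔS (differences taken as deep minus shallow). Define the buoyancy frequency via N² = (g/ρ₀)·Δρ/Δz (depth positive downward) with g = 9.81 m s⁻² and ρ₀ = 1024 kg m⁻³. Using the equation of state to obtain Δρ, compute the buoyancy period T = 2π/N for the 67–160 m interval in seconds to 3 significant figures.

ΔT = -0.9 K, ΔS = +0.03 psu (deep − shallow).
Δρ/ρ₀ = −αΔT + βΔS = 1.44 × 10⁻⁴ + 2.13 × 10⁻⁵ = 1.653 × 10⁻⁴, so Δρ ≈ 0.1693 kg m⁻³.
N² = (g/ρ₀)·Δρ/Δz = g·(Δρ/ρ₀)/Δz = 9.81 × 1.653 × 10⁻⁴ / 93 = 1.7436 × 10⁻⁵ s⁻².
N = √(1.7436 × 10⁻⁵) = 4.1756 × 10⁻³ rad s⁻¹ → T = 2π/N = 1.5047 × 10³ s ≈ 1.50 × 10³ s.

1.50 × 10³ s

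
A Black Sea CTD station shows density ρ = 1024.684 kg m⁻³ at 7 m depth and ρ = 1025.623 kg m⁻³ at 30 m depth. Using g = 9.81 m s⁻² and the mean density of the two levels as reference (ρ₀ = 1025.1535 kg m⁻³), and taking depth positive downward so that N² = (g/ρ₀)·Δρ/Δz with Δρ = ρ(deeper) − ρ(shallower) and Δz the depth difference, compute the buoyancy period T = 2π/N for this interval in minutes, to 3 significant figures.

5.30 min

Δρ = 1025.623 − 1024.684 = 0.939 kg m⁻³ over Δz = 30 − 7 = 23 m.
N² = (9.81/1025.1535) × (0.939/23) = 3.9068 × 10⁻⁴ s⁻².
N = √(3.9068 × 10⁻⁴) = 0.019766 rad s⁻¹, so T = 2π/N = 317.88 s = 5.2980 min ≈ 5.30 min.
A positive N² confirms static stability across the interval.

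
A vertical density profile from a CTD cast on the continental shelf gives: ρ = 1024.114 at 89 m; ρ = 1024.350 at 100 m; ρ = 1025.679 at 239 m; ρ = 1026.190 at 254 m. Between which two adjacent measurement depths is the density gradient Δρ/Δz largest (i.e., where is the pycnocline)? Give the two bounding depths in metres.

239–254 m

Compute the density gradient over each adjacent pair:
  89–100 m: Δρ/Δz = 0.236/11 = 0.021 kg m⁻⁴
  100–239 m: Δρ/Δz = 1.329/139 = 9.6 × 10⁻³ kg m⁻⁴
  239–254 m: Δρ/Δz = 0.511/15 = 0.034 kg m⁻⁴
The largest gradient is in the 239–254 m interval — the pycnocline.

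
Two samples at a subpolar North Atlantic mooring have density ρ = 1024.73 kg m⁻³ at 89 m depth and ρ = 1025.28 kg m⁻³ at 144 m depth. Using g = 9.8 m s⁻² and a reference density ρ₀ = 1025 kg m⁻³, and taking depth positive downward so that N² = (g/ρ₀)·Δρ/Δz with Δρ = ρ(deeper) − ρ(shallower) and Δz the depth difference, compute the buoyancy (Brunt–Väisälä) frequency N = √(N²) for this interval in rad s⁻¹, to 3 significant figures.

9.78 × 10⁻³ rad s⁻¹

Δρ = 1025.28 − 1024.73 = 0.55 kg m⁻³ over Δz = 144 − 89 = 55 m.
N² = (9.8/1025) × (0.55/55) = 9.5610 × 10⁻⁵ s⁻².
N = √(9.5610 × 10⁻⁵) = 9.7780 × 10⁻³ rad s⁻¹ ≈ 9.78 × 10⁻³ rad s⁻¹.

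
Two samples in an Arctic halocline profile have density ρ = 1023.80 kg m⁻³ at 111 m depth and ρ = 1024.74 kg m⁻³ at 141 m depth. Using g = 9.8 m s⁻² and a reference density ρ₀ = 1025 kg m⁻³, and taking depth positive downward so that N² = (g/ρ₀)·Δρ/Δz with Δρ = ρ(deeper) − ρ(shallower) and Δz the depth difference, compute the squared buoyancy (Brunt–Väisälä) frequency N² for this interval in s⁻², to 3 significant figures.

Δρ = 1024.74 − 1023.80 = 0.94 kg m⁻³ over Δz = 141 − 111 = 30 m.
N² = (9.8/1025) × (0.94/30) = 2.9958 × 10⁻⁴ s⁻² ≈ 3.00 × 10⁻⁴ s⁻².

3.00 × 10⁻⁴ s⁻²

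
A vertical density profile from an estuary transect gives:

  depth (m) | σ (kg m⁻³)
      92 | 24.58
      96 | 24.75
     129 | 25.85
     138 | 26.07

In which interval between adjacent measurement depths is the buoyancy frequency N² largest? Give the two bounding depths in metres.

Compute the density gradient over each adjacent pair:
  92–96 m: Δρ/Δz = 0.17/4 = 0.043 kg m⁻⁴
  96–129 m: Δρ/Δz = 1.10/33 = 0.033 kg m⁻⁴
  129–138 m: Δρ/Δz = 0.22/9 = 0.024 kg m⁻⁴
The largest gradient is in the 92–96 m interval — the pycnocline.

92–96 m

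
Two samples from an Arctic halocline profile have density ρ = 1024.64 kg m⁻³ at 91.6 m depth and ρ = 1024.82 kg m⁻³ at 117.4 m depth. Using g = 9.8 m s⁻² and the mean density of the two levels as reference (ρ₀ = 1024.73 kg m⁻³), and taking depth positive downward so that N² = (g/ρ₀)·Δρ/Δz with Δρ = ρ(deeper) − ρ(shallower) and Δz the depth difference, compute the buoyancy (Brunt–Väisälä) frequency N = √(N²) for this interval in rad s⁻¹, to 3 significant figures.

Δρ = 1024.82 − 1024.64 = 0.18 kg m⁻³ over Δz = 117.4 − 91.6 = 25.8 m.
N² = (9.8/1024.73) × (0.18/25.8) = 6.6722 × 10⁻⁵ s⁻².
N = √(6.6722 × 10⁻⁵) = 8.1684 × 10⁻³ rad s⁻¹ ≈ 8.17 × 10⁻³ rad s⁻¹.

8.17 × 10⁻³ rad s⁻¹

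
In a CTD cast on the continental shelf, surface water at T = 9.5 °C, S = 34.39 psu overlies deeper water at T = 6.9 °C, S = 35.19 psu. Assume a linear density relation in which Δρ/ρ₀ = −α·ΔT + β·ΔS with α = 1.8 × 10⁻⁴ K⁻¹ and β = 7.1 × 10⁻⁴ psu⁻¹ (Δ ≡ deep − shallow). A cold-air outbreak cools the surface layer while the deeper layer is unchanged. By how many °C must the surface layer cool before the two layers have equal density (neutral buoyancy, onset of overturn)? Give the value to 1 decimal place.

Neutral buoyancy requires Δρ = 0, i.e. −α(T_deep − T_surf′) + β(S_deep − S_surf) = 0.
T_surf′ = T_deep − (β/α)·ΔS = 6.9 − (7.1 × 10⁻⁴/1.8 × 10⁻⁴)·(+0.80) = 3.744 °C.
Cooling required: 9.5 − (3.744) = 5.756 °C.

5.8 °C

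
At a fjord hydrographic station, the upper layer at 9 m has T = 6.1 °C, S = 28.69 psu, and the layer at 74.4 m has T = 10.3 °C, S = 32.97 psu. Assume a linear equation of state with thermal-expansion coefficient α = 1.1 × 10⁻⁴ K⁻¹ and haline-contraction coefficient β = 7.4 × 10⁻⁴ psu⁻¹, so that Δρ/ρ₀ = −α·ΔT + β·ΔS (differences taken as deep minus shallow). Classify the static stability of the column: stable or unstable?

stable

ΔT = 10.3 − 6.1 = +4.2 K and ΔS = 32.97 − 28.69 = +4.28 psu (deep − shallow).
−αΔT = -4.62 × 10⁻⁴; βΔS = 3.1672 × 10⁻³; sum Δρ/ρ₀ = 2.7052 × 10⁻³.
Δρ/ρ₀ > 0, so Δρ > 0: deeper water is denser → statically stable.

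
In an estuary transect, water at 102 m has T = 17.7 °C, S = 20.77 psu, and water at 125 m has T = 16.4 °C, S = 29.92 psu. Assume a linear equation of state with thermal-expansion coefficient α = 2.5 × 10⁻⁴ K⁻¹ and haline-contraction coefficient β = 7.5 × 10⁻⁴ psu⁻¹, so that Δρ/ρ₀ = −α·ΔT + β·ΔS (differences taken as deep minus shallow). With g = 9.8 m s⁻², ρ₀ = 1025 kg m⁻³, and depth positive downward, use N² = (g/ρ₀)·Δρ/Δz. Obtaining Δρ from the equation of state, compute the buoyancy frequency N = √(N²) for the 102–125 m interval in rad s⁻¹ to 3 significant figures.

ΔT = -1.3 K, ΔS = +9.15 psu (deep − shallow).
Δρ/ρ₀ = −αΔT + βΔS = 3.25 × 10⁻⁴ + 6.8625 × 10⁻³ = 7.1875 × 10⁻³, so Δρ ≈ 7.367 kg m⁻³.
N² = (g/ρ₀)·Δρ/Δz = g·(Δρ/ρ₀)/Δz = 9.8 × 7.1875 × 10⁻³ / 23 = 3.0625 × 10⁻³ s⁻².
N = √(3.0625 × 10⁻³) = 0.055340 rad s⁻¹ ≈ 0.0553 rad s⁻¹.

0.0553 rad s⁻¹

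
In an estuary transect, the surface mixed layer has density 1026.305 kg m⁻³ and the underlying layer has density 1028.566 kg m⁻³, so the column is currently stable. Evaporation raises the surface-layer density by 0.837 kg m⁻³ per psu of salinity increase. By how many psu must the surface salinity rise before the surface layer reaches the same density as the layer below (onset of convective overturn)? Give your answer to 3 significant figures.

2.70 psu

Density deficit of the surface layer: 1028.566 − 1026.305 = 2.261 kg m⁻³.
Required change = 2.261 / 0.837 = 2.70 psu.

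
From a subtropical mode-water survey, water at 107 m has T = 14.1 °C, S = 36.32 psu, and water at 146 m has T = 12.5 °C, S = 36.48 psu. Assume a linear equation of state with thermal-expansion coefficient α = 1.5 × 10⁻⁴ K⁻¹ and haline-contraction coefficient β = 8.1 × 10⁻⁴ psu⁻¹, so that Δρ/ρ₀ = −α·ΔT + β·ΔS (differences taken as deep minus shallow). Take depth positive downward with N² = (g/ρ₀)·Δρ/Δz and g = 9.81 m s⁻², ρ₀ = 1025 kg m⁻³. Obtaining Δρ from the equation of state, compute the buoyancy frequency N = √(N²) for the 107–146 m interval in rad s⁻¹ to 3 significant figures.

ΔT = -1.6 K, ΔS = +0.16 psu (deep − shallow).
Δρ/ρ₀ = −αΔT + βΔS = 2.40 × 10⁻⁴ + 1.296 × 10⁻⁴ = 3.696 × 10⁻⁴, so Δρ ≈ 0.3788 kg m⁻³.
N² = (g/ρ₀)·Δρ/Δz = g·(Δρ/ρ₀)/Δz = 9.81 × 3.696 × 10⁻⁴ / 39 = 9.2969 × 10⁻⁵ s⁻².
N = √(9.2969 × 10⁻⁵) = 9.6420 × 10⁻³ rad s⁻¹ ≈ 9.64 × 10⁻³ rad s⁻¹.

9.64 × 10⁻³ rad s⁻¹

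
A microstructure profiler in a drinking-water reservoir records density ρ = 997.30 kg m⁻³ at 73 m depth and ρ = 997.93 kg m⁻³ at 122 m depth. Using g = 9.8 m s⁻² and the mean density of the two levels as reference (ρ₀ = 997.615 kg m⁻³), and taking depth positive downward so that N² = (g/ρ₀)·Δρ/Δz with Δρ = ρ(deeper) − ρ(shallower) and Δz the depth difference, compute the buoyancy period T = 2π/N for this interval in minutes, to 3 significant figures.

Δρ = 997.93 − 997.30 = 0.63 kg m⁻³ over Δz = 122 − 73 = 49 m.
N² = (9.8/997.615) × (0.63/49) = 1.2630 × 10⁻⁴ s⁻².
N = √(1.2630 × 10⁻⁴) = 0.011238 rad s⁻¹, so T = 2π/N = 559.10 s = 9.3183 min ≈ 9.32 min.
N² > 0, so the interval is statically stable.

9.32 min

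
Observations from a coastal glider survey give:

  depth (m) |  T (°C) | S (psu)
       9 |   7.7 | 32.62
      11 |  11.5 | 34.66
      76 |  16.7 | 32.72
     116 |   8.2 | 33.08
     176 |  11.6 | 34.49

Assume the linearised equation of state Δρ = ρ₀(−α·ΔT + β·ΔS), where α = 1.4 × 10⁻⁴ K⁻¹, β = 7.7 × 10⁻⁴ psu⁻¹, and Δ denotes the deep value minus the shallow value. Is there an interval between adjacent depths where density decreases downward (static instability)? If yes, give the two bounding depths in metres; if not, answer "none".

11–76 m

Evaluate Δρ/ρ₀ = −αΔT + βΔS across each adjacent pair:
  9–11 m: −αΔT+βΔS = −(1.4 × 10⁻⁴)(+3.8)+(7.7 × 10⁻⁴)(+2.04) = 1.0 × 10⁻³ → stable
  11–76 m: −αΔT+βΔS = −(1.4 × 10⁻⁴)(+5.2)+(7.7 × 10⁻⁴)(-1.94) = -2.2 × 10⁻³ → UNSTABLE
  76–116 m: −αΔT+βΔS = −(1.4 × 10⁻⁴)(-8.5)+(7.7 × 10⁻⁴)(+0.36) = 1.5 × 10⁻³ → stable
  116–176 m: −αΔT+βΔS = −(1.4 × 10⁻⁴)(+3.4)+(7.7 × 10⁻⁴)(+1.41) = 6.1 × 10⁻⁴ → stable
The 11–76 m interval has Δρ < 0: lighter water underlies denser water.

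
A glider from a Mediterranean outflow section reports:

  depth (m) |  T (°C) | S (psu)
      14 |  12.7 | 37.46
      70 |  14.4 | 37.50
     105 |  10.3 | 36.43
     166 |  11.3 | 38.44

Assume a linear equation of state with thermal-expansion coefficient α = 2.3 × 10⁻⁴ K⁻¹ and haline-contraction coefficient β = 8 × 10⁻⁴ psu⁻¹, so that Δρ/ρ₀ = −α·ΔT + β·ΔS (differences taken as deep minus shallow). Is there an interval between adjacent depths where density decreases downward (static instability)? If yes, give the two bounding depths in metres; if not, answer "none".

14–70 m

Evaluate Δρ/ρ₀ = −αΔT + βΔS across each adjacent pair:
  14–70 m: −αΔT+βΔS = −(2.3 × 10⁻⁴)(+1.7)+(8 × 10⁻⁴)(+0.04) = -3.6 × 10⁻⁴ → UNSTABLE
  70–105 m: −αΔT+βΔS = −(2.3 × 10⁻⁴)(-4.1)+(8 × 10⁻⁴)(-1.07) = 8.7 × 10⁻⁵ → stable
  105–166 m: −αΔT+βΔS = −(2.3 × 10⁻⁴)(+1.0)+(8 × 10⁻⁴)(+2.01) = 1.4 × 10⁻³ → stable
The 14–70 m interval has Δρ < 0: lighter water underlies denser water.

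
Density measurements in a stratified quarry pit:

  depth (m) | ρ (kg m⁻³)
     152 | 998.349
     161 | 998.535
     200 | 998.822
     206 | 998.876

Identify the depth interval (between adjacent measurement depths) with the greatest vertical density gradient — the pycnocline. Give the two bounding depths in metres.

Compute the density gradient over each adjacent pair:
  152–161 m: Δρ/Δz = 0.186/9 = 0.021 kg m⁻⁴
  161–200 m: Δρ/Δz = 0.287/39 = 7.4 × 10⁻³ kg m⁻⁴
  200–206 m: Δρ/Δz = 0.054/6 = 9.0 × 10⁻³ kg m⁻⁴
The largest gradient is in the 152–161 m interval — the pycnocline.

152–161 m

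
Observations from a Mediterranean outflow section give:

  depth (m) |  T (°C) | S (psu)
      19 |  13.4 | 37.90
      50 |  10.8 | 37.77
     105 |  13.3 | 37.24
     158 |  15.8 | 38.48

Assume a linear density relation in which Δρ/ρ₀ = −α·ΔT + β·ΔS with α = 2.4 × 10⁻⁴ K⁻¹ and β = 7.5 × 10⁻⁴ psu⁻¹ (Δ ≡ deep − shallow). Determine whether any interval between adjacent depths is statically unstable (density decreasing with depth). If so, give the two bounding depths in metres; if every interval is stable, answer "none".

50–105 m

Evaluate Δρ/ρ₀ = −αΔT + βΔS across each adjacent pair:
  19–50 m: −αΔT+βΔS = −(2.4 × 10⁻⁴)(-2.6)+(7.5 × 10⁻⁴)(-0.13) = 5.3 × 10⁻⁴ → stable
  50–105 m: −αΔT+βΔS = −(2.4 × 10⁻⁴)(+2.5)+(7.5 × 10⁻⁴)(-0.53) = -1.0 × 10⁻³ → UNSTABLE
  105–158 m: −αΔT+βΔS = −(2.4 × 10⁻⁴)(+2.5)+(7.5 × 10⁻⁴)(+1.24) = 3.3 × 10⁻⁴ → stable
The 50–105 m interval has Δρ < 0: lighter water underlies denser water.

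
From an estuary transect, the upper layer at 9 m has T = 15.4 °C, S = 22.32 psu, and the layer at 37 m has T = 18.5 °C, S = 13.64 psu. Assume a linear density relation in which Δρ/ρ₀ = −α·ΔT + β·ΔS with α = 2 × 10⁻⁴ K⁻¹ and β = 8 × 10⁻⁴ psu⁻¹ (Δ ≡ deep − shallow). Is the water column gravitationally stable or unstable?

unstable

ΔT = 18.5 − 15.4 = +3.1 K and ΔS = 13.64 − 22.32 = -8.68 psu (deep − shallow).
−αΔT = -6.20 × 10⁻⁴; βΔS = -6.944 × 10⁻³; sum Δρ/ρ₀ = -7.564 × 10⁻³.
Δρ/ρ₀ < 0, so Δρ < 0: deeper water is lighter → statically unstable; the column would overturn.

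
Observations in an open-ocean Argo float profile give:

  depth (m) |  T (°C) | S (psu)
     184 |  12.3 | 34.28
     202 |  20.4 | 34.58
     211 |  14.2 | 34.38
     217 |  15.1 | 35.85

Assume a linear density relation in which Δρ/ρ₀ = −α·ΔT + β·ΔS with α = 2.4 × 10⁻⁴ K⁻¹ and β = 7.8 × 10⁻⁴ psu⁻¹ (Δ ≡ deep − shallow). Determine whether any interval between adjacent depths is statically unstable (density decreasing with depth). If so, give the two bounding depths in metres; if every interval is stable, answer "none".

Evaluate Δρ/ρ₀ = −αΔT + βΔS across each adjacent pair:
  184–202 m: −αΔT+βΔS = −(2.4 × 10⁻⁴)(+8.1)+(7.8 × 10⁻⁴)(+0.30) = -1.7 × 10⁻³ → UNSTABLE
  202–211 m: −αΔT+βΔS = −(2.4 × 10⁻⁴)(-6.2)+(7.8 × 10⁻⁴)(-0.20) = 1.3 × 10⁻³ → stable
  211–217 m: −αΔT+βΔS = −(2.4 × 10⁻⁴)(+0.9)+(7.8 × 10⁻⁴)(+1.47) = 9.3 × 10⁻⁴ → stable
The 184–202 m interval has Δρ < 0: lighter water underlies denser water.

184–202 m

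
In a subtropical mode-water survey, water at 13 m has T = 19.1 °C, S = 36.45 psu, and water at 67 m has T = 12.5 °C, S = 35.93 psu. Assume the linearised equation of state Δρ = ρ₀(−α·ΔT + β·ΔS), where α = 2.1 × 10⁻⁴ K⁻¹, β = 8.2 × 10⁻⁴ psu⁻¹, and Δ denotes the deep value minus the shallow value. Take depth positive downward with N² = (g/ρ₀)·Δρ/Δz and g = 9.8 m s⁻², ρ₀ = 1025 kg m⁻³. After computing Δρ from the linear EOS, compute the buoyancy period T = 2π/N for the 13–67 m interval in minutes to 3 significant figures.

ΔT = -6.6 K, ΔS = -0.52 psu (deep − shallow).
Δρ/ρ₀ = −αΔT + βΔS = 1.386 × 10⁻³ − 4.264 × 10⁻⁴ = 9.596 × 10⁻⁴, so Δρ ≈ 0.9836 kg m⁻³.
N² = (g/ρ₀)·Δρ/Δz = g·(Δρ/ρ₀)/Δz = 9.8 × 9.596 × 10⁻⁴ / 54 = 1.7415 × 10⁻⁴ s⁻².
N = √(1.7415 × 10⁻⁴) = 0.013197 rad s⁻¹ → T = 2π/N = 476.11 s = 7.9352 min ≈ 7.94 min.

7.94 min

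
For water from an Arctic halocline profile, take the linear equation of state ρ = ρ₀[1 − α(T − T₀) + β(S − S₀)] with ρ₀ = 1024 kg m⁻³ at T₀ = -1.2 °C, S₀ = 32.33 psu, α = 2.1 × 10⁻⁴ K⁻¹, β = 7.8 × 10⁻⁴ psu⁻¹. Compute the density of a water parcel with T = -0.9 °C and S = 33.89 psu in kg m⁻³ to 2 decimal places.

T − T₀ = +0.3 K, S − S₀ = +1.56 psu.
Bracket = 1 − α·(+0.3) + β·(+1.56) = 1 + (1.1538 × 10⁻³) = 1.0011538.
ρ = 1024 × 1.0011538 = 1025.18 kg m⁻³.

1025.18 kg m⁻³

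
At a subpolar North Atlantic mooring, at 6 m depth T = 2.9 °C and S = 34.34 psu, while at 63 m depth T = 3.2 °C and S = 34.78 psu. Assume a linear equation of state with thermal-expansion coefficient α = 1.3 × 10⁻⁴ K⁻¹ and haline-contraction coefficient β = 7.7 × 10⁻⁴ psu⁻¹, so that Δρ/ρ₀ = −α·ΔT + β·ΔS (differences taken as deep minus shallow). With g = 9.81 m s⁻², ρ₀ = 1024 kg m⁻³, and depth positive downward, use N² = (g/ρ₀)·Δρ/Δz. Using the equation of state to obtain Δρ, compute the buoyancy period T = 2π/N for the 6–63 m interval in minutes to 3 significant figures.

ΔT = +0.3 K, ΔS = +0.44 psu (deep − shallow).
Δρ/ρ₀ = −αΔT + βΔS = -3.90 × 10⁻⁵ + 3.388 × 10⁻⁴ = 2.998 × 10⁻⁴, so Δρ ≈ 0.3070 kg m⁻³.
N² = (g/ρ₀)·Δρ/Δz = g·(Δρ/ρ₀)/Δz = 9.81 × 2.998 × 10⁻⁴ / 57 = 5.1597 × 10⁻⁵ s⁻².
N = √(5.1597 × 10⁻⁵) = 7.1831 × 10⁻³ rad s⁻¹ → T = 2π/N = 874.72 s = 14.579 min ≈ 14.6 min.

14.6 min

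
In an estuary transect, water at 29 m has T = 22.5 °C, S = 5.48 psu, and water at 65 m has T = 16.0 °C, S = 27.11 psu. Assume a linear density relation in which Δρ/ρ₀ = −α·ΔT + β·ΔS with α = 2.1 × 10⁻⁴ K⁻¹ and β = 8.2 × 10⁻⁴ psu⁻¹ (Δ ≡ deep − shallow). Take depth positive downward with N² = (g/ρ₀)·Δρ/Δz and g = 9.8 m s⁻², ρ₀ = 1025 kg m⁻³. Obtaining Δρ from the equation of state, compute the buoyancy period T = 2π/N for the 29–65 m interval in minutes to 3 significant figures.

ΔT = -6.5 K, ΔS = +21.63 psu (deep − shallow).
Δρ/ρ₀ = −αΔT + βΔS = 1.365 × 10⁻³ + 0.0177366 = 0.0191016, so Δρ ≈ 19.58 kg m⁻³.
N² = (g/ρ₀)·Δρ/Δz = g·(Δρ/ρ₀)/Δz = 9.8 × 0.0191016 / 36 = 5.1999 × 10⁻³ s⁻².
N = √(5.1999 × 10⁻³) = 0.072110 rad s⁻¹ → T = 2π/N = 87.133 s = 1.4522 min ≈ 1.45 min.

1.45 min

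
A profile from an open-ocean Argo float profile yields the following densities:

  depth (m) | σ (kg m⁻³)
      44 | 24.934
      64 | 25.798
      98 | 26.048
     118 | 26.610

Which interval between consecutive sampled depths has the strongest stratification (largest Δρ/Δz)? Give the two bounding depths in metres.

Compute the density gradient over each adjacent pair:
  44–64 m: Δρ/Δz = 0.864/20 = 0.043 kg m⁻⁴
  64–98 m: Δρ/Δz = 0.250/34 = 7.4 × 10⁻³ kg m⁻⁴
  98–118 m: Δρ/Δz = 0.562/20 = 0.028 kg m⁻⁴
The largest gradient is in the 44–64 m interval — the pycnocline.

44–64 m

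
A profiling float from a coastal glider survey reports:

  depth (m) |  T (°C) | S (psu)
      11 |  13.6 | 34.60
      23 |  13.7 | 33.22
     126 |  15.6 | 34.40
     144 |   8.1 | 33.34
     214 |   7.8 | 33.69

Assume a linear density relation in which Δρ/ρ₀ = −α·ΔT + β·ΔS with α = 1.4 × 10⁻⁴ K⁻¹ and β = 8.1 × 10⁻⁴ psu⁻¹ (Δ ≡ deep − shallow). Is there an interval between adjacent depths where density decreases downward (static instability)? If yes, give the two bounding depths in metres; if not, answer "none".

Evaluate Δρ/ρ₀ = −αΔT + βΔS across each adjacent pair:
  11–23 m: −αΔT+βΔS = −(1.4 × 10⁻⁴)(+0.1)+(8.1 × 10⁻⁴)(-1.38) = -1.1 × 10⁻³ → UNSTABLE
  23–126 m: −αΔT+βΔS = −(1.4 × 10⁻⁴)(+1.9)+(8.1 × 10⁻⁴)(+1.18) = 6.9 × 10⁻⁴ → stable
  126–144 m: −αΔT+βΔS = −(1.4 × 10⁻⁴)(-7.5)+(8.1 × 10⁻⁴)(-1.06) = 1.9 × 10⁻⁴ → stable
  144–214 m: −αΔT+βΔS = −(1.4 × 10⁻⁴)(-0.3)+(8.1 × 10⁻⁴)(+0.35) = 3.3 × 10⁻⁴ → stable
The 11–23 m interval has Δρ < 0: lighter water underlies denser water.

11–23 m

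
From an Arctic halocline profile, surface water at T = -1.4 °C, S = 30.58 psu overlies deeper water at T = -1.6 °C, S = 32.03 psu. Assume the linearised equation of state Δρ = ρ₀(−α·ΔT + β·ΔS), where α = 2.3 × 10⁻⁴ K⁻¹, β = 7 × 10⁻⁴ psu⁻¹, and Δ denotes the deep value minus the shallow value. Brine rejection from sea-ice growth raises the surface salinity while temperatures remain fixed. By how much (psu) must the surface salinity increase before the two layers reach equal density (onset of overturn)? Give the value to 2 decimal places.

Neutral buoyancy requires −α(T_deep − T_surf) + β(S_deep − S_surf′) = 0.
S_surf′ = S_deep − (α/β)·ΔT = 32.03 − (2.3 × 10⁻⁴/7 × 10⁻⁴)·(-0.2) = 32.0957 psu.
Increase required: 32.0957 − 30.58 = 1.5157 psu.

1.52 psu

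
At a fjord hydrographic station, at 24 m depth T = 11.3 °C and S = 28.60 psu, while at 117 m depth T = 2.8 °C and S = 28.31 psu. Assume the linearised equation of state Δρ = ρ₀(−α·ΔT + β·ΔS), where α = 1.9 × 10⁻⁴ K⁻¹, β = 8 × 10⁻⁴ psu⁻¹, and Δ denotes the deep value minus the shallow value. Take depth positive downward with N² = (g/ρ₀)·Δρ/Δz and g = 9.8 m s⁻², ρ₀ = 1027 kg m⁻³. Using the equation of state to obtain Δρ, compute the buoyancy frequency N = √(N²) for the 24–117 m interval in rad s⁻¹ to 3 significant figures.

0.0121 rad s⁻¹

ΔT = -8.5 K, ΔS = -0.29 psu (deep − shallow).
Δρ/ρ₀ = −αΔT + βΔS = 1.615 × 10⁻³ − 2.32 × 10⁻⁴ = 1.383 × 10⁻³, so Δρ ≈ 1.420 kg m⁻³.
N² = (g/ρ₀)·Δρ/Δz = g·(Δρ/ρ₀)/Δz = 9.8 × 1.383 × 10⁻³ / 93 = 1.4574 × 10⁻⁴ s⁻².
N = √(1.4574 × 10⁻⁴) = 0.012072 rad s⁻¹ ≈ 0.0121 rad s⁻¹.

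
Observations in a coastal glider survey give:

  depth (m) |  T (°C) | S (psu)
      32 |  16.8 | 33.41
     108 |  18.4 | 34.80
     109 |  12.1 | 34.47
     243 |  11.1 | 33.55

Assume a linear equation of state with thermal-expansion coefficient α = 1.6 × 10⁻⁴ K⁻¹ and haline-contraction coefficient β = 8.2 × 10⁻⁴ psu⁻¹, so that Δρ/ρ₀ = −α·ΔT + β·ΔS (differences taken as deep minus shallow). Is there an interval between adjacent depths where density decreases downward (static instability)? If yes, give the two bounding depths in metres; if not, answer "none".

Evaluate Δρ/ρ₀ = −αΔT + βΔS across each adjacent pair:
  32–108 m: −αΔT+βΔS = −(1.6 × 10⁻⁴)(+1.6)+(8.2 × 10⁻⁴)(+1.39) = 8.8 × 10⁻⁴ → stable
  108–109 m: −αΔT+βΔS = −(1.6 × 10⁻⁴)(-6.3)+(8.2 × 10⁻⁴)(-0.33) = 7.4 × 10⁻⁴ → stable
  109–243 m: −αΔT+βΔS = −(1.6 × 10⁻⁴)(-1.0)+(8.2 × 10⁻⁴)(-0.92) = -5.9 × 10⁻⁴ → UNSTABLE
The 109–243 m interval has Δρ < 0: lighter water underlies denser water.

109–243 m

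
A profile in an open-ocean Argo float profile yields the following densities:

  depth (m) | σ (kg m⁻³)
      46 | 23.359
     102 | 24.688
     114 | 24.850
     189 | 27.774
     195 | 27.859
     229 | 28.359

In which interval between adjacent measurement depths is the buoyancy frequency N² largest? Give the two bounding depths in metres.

114–189 m

Compute the density gradient over each adjacent pair:
  46–102 m: Δρ/Δz = 1.329/56 = 0.024 kg m⁻⁴
  102–114 m: Δρ/Δz = 0.162/12 = 0.013 kg m⁻⁴
  114–189 m: Δρ/Δz = 2.924/75 = 0.039 kg m⁻⁴
  189–195 m: Δρ/Δz = 0.085/6 = 0.014 kg m⁻⁴
  195–229 m: Δρ/Δz = 0.500/34 = 0.015 kg m⁻⁴
The largest gradient is in the 114–189 m interval — the pycnocline.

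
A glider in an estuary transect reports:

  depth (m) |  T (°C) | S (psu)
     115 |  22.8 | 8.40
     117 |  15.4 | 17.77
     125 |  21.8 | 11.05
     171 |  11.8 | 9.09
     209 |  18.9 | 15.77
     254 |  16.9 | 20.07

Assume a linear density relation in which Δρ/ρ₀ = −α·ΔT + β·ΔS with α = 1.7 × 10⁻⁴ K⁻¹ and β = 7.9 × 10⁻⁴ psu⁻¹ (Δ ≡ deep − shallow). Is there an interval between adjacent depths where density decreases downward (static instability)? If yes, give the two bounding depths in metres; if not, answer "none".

Evaluate Δρ/ρ₀ = −αΔT + βΔS across each adjacent pair:
  115–117 m: −αΔT+βΔS = −(1.7 × 10⁻⁴)(-7.4)+(7.9 × 10⁻⁴)(+9.37) = 8.7 × 10⁻³ → stable
  117–125 m: −αΔT+βΔS = −(1.7 × 10⁻⁴)(+6.4)+(7.9 × 10⁻⁴)(-6.72) = -6.4 × 10⁻³ → UNSTABLE
  125–171 m: −αΔT+βΔS = −(1.7 × 10⁻⁴)(-10.0)+(7.9 × 10⁻⁴)(-1.96) = 1.5 × 10⁻⁴ → stable
  171–209 m: −αΔT+βΔS = −(1.7 × 10⁻⁴)(+7.1)+(7.9 × 10⁻⁴)(+6.68) = 4.1 × 10⁻³ → stable
  209–254 m: −αΔT+βΔS = −(1.7 × 10⁻⁴)(-2.0)+(7.9 × 10⁻⁴)(+4.30) = 3.7 × 10⁻³ → stable
The 117–125 m interval has Δρ < 0: lighter water underlies denser water.

117–125 m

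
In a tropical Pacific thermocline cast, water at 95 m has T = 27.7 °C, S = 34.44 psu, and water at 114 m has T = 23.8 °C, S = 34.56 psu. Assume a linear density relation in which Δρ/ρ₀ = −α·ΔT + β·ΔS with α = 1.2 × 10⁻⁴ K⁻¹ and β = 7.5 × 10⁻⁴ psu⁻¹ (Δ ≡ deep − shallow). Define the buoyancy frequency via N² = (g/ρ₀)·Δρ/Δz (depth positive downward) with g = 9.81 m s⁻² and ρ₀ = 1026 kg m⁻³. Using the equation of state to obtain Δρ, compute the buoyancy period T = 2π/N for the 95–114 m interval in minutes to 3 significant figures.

ΔT = -3.9 K, ΔS = +0.12 psu (deep − shallow).
Δρ/ρ₀ = −αΔT + βΔS = 4.68 × 10⁻⁴ + 9.00 × 10⁻⁵ = 5.58 × 10⁻⁴, so Δρ ≈ 0.5725 kg m⁻³.
N² = (g/ρ₀)·Δρ/Δz = g·(Δρ/ρ₀)/Δz = 9.81 × 5.58 × 10⁻⁴ / 19 = 2.8810 × 10⁻⁴ s⁻².
N = √(2.8810 × 10⁻⁴) = 0.016974 rad s⁻¹ → T = 2π/N = 370.17 s = 6.1695 min ≈ 6.17 min.

6.17 min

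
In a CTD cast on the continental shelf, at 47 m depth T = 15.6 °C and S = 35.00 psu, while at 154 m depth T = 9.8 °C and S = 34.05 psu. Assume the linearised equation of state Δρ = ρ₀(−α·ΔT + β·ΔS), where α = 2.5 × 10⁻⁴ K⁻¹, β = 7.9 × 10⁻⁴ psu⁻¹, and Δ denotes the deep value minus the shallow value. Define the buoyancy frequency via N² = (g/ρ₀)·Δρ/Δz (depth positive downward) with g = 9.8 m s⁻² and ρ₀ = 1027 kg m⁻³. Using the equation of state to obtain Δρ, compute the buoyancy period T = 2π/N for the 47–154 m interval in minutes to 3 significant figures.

13.1 min

ΔT = -5.8 K, ΔS = -0.95 psu (deep − shallow).
Δρ/ρ₀ = −αΔT + βΔS = 1.45 × 10⁻³ − 7.505 × 10⁻⁴ = 6.995 × 10⁻⁴, so Δρ ≈ 0.7184 kg m⁻³.
N² = (g/ρ₀)·Δρ/Δz = g·(Δρ/ρ₀)/Δz = 9.8 × 6.995 × 10⁻⁴ / 107 = 6.4066 × 10⁻⁵ s⁻².
N = √(6.4066 × 10⁻⁵) = 8.0041 × 10⁻³ rad s⁻¹ → T = 2π/N = 785.00 s = 13.083 min ≈ 13.1 min.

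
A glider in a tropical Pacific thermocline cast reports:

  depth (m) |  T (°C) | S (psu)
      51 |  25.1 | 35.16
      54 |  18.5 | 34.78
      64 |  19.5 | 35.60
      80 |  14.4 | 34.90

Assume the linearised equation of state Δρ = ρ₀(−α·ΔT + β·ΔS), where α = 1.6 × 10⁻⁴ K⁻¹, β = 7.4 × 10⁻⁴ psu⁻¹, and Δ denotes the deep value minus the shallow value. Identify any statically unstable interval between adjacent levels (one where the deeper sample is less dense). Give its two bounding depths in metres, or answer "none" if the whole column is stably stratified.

Evaluate Δρ/ρ₀ = −αΔT + βΔS across each adjacent pair:
  51–54 m: −αΔT+βΔS = −(1.6 × 10⁻⁴)(-6.6)+(7.4 × 10⁻⁴)(-0.38) = 7.7 × 10⁻⁴ → stable
  54–64 m: −αΔT+βΔS = −(1.6 × 10⁻⁴)(+1.0)+(7.4 × 10⁻⁴)(+0.82) = 4.5 × 10⁻⁴ → stable
  64–80 m: −αΔT+βΔS = −(1.6 × 10⁻⁴)(-5.1)+(7.4 × 10⁻⁴)(-0.70) = 3.0 × 10⁻⁴ → stable
Every interval has Δρ > 0: the column is stably stratified throughout.

none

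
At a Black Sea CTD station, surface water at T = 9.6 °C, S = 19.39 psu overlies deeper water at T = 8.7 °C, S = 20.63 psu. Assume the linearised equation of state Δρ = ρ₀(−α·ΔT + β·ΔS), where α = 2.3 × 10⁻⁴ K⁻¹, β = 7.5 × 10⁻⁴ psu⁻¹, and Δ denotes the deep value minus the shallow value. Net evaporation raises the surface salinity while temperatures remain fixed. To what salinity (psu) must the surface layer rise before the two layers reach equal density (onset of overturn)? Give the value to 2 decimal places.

20.91 psu

Neutral buoyancy requires −α(T_deep − T_surf) + β(S_deep − S_surf′) = 0.
S_surf′ = S_deep − (α/β)·ΔT = 20.63 − (2.3 × 10⁻⁴/7.5 × 10⁻⁴)·(-0.9) = 20.9060 psu.
Increase required: 20.9060 − 19.39 = 1.5160 psu.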